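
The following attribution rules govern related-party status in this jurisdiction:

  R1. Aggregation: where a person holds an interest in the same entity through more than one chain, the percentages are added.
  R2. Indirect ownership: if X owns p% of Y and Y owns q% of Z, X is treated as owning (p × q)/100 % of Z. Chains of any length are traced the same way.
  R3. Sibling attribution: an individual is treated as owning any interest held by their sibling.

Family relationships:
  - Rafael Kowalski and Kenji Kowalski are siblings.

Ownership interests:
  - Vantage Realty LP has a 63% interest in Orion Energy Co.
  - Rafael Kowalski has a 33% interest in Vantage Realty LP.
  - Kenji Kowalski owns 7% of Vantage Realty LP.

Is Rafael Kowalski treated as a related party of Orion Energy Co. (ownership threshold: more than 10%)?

By sibling attribution (R3), Rafael Kowalski is treated as also owning Kenji Kowalski's interest in Vantage Realty LP, giving 33% + 7% = 40%.
Chain via Vantage Realty LP (R2): 40% × 63% = 25.2% of Orion Energy Co.
25.2% exceeds the 10% threshold, so Rafael is a related party to Orion Energy Co.

Yes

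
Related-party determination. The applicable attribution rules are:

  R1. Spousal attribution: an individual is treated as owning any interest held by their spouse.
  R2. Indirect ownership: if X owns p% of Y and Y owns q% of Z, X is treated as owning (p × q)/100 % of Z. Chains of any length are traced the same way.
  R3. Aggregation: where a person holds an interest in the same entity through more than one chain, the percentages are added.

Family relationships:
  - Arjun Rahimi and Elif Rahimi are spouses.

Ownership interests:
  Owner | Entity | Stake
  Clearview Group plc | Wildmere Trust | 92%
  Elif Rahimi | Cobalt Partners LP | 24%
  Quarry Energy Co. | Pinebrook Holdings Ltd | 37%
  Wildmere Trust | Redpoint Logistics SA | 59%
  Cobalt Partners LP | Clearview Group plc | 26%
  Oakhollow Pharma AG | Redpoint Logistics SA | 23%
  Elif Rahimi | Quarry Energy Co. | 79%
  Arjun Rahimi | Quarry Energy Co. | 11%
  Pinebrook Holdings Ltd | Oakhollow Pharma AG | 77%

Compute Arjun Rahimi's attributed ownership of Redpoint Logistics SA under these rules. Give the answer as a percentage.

By spousal attribution (R1), Arjun Rahimi is treated as also owning Elif Rahimi's interest in Quarry Energy Co, giving 11% + 79% = 90%.
By spousal attribution (R1), Arjun Rahimi is treated as owning Elif Rahimi's 24% interest in Cobalt Partners LP.
Chain via Quarry Energy Co. → Pinebrook Holdings Ltd → Oakhollow Pharma AG (R2): 90% × 37% × 77% × 23% = 5.89743% of Redpoint Logistics SA.
Chain via Cobalt Partners LP → Clearview Group plc → Wildmere Trust (R2): 24% × 26% × 92% × 59% = 3.387072% of Redpoint Logistics SA.
Aggregating (R3): 5.89743% + 3.387072% = 9.284502%.

9.284502%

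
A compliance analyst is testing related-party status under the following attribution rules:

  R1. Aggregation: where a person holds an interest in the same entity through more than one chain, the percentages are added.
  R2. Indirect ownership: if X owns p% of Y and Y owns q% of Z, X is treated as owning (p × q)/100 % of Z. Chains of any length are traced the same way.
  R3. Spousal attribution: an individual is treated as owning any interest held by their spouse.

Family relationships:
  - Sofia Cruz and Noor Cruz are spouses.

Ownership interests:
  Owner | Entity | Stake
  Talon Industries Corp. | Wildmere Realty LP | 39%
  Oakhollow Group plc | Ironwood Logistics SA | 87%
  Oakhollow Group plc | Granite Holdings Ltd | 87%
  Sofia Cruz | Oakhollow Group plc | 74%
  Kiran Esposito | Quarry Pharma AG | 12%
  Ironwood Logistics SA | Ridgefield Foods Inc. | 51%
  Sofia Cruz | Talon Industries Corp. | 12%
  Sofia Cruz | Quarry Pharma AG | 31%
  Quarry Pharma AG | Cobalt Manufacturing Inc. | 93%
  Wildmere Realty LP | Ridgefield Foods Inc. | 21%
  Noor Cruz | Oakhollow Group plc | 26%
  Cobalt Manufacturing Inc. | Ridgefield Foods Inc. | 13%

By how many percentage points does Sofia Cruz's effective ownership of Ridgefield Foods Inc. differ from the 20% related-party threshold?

By spousal attribution (R3), Sofia Cruz is treated as also owning Noor Cruz's interest in Oakhollow Group plc, giving 74% + 26% = 100%.
Chain via Quarry Pharma AG → Cobalt Manufacturing Inc. (R2): 31% × 93% × 13% = 3.7479% of Ridgefield Foods Inc.
Chain via Talon Industries Corp. → Wildmere Realty LP (R2): 12% × 39% × 21% = 0.9828% of Ridgefield Foods Inc.
Chain via Oakhollow Group plc → Ironwood Logistics SA (R2): 100% × 87% × 51% = 44.37% of Ridgefield Foods Inc.
Aggregating (R1): 3.7479% + 0.9828% + 44.37% = 49.1007%.
49.1007% exceeds the 20% threshold by 29.1007 percentage points.

29.1007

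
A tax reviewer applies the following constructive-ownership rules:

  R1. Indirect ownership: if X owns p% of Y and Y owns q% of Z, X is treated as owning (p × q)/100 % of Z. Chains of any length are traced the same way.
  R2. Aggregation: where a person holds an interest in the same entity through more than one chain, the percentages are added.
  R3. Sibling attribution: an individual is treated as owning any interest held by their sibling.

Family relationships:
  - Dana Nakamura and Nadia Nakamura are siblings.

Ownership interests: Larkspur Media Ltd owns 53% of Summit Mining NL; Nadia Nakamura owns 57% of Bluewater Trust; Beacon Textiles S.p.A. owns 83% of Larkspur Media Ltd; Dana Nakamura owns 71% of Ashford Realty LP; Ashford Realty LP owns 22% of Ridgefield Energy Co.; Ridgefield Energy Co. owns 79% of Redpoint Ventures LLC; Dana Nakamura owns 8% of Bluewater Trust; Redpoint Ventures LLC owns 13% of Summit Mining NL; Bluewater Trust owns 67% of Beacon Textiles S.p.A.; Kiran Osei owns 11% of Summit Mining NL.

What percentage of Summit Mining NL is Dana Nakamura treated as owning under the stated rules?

By sibling attribution (R3), Dana Nakamura is treated as also owning Nadia Nakamura's interest in Bluewater Trust, giving 8% + 57% = 65%.
Chain via Ashford Realty LP → Ridgefield Energy Co. → Redpoint Ventures LLC (R1): 71% × 22% × 79% × 13% = 1.604174% of Summit Mining NL.
Chain via Bluewater Trust → Beacon Textiles S.p.A. → Larkspur Media Ltd (R1): 65% × 67% × 83% × 53% = 19.157645% of Summit Mining NL.
Aggregating (R2): 1.604174% + 19.157645% = 20.761819%.

20.761819%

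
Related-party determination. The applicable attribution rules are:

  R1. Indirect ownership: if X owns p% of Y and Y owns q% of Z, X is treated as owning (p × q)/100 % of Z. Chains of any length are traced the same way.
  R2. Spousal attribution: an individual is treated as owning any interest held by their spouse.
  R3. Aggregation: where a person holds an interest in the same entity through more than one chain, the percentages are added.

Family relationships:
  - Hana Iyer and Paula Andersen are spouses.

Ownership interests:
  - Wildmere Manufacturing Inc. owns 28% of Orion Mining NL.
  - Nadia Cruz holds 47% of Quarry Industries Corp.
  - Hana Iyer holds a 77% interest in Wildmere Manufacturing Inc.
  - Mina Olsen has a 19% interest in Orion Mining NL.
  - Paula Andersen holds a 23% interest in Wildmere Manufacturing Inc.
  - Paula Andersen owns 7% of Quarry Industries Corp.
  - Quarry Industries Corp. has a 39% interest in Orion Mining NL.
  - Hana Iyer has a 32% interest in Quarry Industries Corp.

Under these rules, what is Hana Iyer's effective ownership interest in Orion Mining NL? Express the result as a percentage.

43.21%

By spousal attribution (R2), Hana Iyer is treated as also owning Paula Andersen's interest in Quarry Industries Corp, giving 32% + 7% = 39%.
By spousal attribution (R2), Hana Iyer is treated as also owning Paula Andersen's interest in Wildmere Manufacturing Inc, giving 77% + 23% = 100%.
Chain via Quarry Industries Corp. (R1): 39% × 39% = 15.21% of Orion Mining NL.
Chain via Wildmere Manufacturing Inc. (R1): 100% × 28% = 28% of Orion Mining NL.
Aggregating (R3): 15.21% + 28% = 43.21%.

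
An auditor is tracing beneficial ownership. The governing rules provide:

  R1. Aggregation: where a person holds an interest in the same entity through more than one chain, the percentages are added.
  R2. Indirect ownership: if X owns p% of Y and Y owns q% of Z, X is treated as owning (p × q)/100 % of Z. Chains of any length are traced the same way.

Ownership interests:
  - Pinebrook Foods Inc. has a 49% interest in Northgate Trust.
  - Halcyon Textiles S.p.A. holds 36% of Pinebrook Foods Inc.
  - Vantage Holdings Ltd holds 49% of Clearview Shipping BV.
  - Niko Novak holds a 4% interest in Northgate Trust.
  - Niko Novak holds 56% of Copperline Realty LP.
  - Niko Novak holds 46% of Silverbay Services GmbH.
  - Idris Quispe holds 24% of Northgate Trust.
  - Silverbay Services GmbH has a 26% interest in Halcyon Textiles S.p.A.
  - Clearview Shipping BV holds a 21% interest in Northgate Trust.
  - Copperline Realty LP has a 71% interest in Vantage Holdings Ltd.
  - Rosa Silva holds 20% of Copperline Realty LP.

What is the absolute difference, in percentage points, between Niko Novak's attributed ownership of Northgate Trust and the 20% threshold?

Chain via Copperline Realty LP → Vantage Holdings Ltd → Clearview Shipping BV (R2): 56% × 71% × 49% × 21% = 4.091304% of Northgate Trust.
Chain via Silverbay Services GmbH → Halcyon Textiles S.p.A. → Pinebrook Foods Inc. (R2): 46% × 26% × 36% × 49% = 2.109744% of Northgate Trust.
Direct interest in Northgate Trust: 4%.
Aggregating (R1): 4.091304% + 2.109744% + 4% = 10.201048%.
10.201048% falls short of the 20% threshold by 9.798952 percentage points.

9.798952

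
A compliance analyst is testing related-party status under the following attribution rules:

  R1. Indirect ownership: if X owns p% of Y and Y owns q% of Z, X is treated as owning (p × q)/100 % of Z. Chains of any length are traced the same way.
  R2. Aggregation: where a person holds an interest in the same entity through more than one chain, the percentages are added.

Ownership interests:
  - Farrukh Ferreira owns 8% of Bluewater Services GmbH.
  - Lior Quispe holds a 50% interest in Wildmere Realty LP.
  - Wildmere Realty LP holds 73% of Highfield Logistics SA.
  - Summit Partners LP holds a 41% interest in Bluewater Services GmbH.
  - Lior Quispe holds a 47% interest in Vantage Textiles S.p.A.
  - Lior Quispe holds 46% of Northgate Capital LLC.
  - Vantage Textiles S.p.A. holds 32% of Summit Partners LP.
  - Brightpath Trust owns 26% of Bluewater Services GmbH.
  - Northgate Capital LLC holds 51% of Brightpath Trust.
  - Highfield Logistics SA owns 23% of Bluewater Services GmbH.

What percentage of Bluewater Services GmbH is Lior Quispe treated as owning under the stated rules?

20.661%

Chain via Northgate Capital LLC → Brightpath Trust (R1): 46% × 51% × 26% = 6.0996% of Bluewater Services GmbH.
Chain via Wildmere Realty LP → Highfield Logistics SA (R1): 50% × 73% × 23% = 8.395% of Bluewater Services GmbH.
Chain via Vantage Textiles S.p.A. → Summit Partners LP (R1): 47% × 32% × 41% = 6.1664% of Bluewater Services GmbH.
Aggregating (R2): 6.0996% + 8.395% + 6.1664% = 20.661%.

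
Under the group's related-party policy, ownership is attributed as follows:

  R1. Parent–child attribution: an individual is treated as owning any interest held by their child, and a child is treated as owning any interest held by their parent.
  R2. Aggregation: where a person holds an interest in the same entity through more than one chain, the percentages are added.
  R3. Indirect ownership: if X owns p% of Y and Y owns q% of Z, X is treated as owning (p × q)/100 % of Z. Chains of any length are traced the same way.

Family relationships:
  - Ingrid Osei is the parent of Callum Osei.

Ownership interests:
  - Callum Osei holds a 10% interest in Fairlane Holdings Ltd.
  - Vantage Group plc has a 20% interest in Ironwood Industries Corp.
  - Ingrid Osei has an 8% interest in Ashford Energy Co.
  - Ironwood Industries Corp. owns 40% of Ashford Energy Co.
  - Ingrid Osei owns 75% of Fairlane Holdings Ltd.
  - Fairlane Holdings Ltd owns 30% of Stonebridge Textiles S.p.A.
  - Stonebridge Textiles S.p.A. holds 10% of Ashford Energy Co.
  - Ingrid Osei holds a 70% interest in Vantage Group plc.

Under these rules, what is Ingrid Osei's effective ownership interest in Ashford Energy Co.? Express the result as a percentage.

16.15%

By parent–child attribution (R1), Ingrid Osei is treated as also owning Callum Osei's interest in Fairlane Holdings Ltd, giving 75% + 10% = 85%.
Chain via Vantage Group plc → Ironwood Industries Corp. (R3): 70% × 20% × 40% = 5.6% of Ashford Energy Co.
Chain via Fairlane Holdings Ltd → Stonebridge Textiles S.p.A. (R3): 85% × 30% × 10% = 2.55% of Ashford Energy Co.
Direct interest in Ashford Energy Co: 8%.
Aggregating (R2): 5.6% + 2.55% + 8% = 16.15%.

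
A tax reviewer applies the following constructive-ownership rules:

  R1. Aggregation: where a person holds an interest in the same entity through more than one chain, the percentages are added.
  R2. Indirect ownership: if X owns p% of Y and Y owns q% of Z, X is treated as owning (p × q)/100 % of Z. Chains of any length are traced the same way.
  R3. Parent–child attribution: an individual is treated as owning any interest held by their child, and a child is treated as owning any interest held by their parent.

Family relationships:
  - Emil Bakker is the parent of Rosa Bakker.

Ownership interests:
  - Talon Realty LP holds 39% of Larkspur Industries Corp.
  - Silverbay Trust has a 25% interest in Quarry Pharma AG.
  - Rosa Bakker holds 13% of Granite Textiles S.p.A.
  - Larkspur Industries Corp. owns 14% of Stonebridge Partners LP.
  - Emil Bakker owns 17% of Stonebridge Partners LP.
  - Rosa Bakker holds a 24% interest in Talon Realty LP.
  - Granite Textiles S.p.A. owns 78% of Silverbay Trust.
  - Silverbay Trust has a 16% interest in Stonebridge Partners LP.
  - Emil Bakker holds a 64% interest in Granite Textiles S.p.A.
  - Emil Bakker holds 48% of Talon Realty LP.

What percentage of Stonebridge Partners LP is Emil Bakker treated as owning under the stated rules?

By parent–child attribution (R3), Emil Bakker is treated as also owning Rosa Bakker's interest in Talon Realty LP, giving 48% + 24% = 72%.
By parent–child attribution (R3), Emil Bakker is treated as also owning Rosa Bakker's interest in Granite Textiles S.p.A, giving 64% + 13% = 77%.
Chain via Talon Realty LP → Larkspur Industries Corp. (R2): 72% × 39% × 14% = 3.9312% of Stonebridge Partners LP.
Chain via Granite Textiles S.p.A. → Silverbay Trust (R2): 77% × 78% × 16% = 9.6096% of Stonebridge Partners LP.
Direct interest in Stonebridge Partners LP: 17%.
Aggregating (R1): 3.9312% + 9.6096% + 17% = 30.5408%.

30.5408%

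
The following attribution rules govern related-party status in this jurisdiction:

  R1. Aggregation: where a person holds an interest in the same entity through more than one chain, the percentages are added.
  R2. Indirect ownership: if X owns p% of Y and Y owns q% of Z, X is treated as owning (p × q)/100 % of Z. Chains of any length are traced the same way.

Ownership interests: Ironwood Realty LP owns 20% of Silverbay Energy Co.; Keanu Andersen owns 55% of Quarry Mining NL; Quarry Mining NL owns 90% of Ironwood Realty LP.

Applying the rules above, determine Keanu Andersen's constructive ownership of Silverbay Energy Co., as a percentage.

Chain via Quarry Mining NL → Ironwood Realty LP (R2): 55% × 90% × 20% = 9.9% of Silverbay Energy Co.

9.9%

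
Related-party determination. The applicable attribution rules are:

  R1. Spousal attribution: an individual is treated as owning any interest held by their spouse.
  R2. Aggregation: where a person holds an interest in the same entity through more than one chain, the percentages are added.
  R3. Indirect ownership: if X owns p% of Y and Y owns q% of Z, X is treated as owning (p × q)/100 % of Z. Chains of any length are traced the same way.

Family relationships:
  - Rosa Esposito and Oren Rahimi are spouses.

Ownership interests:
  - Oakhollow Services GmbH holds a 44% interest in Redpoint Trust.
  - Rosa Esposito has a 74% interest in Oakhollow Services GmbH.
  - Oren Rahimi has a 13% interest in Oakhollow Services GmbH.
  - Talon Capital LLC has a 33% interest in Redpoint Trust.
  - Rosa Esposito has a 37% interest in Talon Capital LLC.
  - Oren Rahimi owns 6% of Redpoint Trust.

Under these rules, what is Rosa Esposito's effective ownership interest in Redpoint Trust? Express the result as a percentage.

By spousal attribution (R1), Rosa Esposito is treated as also owning Oren Rahimi's interest in Oakhollow Services GmbH, giving 74% + 13% = 87%.
By spousal attribution (R1), Rosa Esposito is treated as owning Oren Rahimi's 6% interest in Redpoint Trust.
Chain via Oakhollow Services GmbH (R3): 87% × 44% = 38.28% of Redpoint Trust.
Chain via Talon Capital LLC (R3): 37% × 33% = 12.21% of Redpoint Trust.
Direct interest in Redpoint Trust: 6%.
Aggregating (R2): 38.28% + 12.21% + 6% = 56.49%.

56.49%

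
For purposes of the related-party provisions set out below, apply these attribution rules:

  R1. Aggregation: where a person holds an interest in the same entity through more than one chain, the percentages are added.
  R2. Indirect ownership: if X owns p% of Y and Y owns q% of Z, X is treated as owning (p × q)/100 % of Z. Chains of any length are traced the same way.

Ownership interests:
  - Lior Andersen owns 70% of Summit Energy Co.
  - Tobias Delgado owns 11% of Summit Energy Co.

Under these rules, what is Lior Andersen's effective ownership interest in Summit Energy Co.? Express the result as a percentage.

Direct interest in Summit Energy Co: 70%.

70%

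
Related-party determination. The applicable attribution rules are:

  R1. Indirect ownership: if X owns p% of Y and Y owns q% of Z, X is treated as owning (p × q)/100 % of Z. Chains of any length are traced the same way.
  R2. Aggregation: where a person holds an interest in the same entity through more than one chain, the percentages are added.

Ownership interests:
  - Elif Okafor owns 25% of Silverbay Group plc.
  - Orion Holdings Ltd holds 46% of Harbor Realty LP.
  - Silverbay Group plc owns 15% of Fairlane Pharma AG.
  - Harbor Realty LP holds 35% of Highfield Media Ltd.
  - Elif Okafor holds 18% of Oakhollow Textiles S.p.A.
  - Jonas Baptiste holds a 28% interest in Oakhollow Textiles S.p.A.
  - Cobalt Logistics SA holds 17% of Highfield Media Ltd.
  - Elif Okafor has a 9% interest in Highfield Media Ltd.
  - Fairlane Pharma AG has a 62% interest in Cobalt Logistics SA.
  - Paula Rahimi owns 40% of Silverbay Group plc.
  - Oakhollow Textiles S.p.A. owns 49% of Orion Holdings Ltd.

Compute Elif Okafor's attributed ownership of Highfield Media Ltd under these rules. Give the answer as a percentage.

Chain via Oakhollow Textiles S.p.A. → Orion Holdings Ltd → Harbor Realty LP (R1): 18% × 49% × 46% × 35% = 1.42002% of Highfield Media Ltd.
Chain via Silverbay Group plc → Fairlane Pharma AG → Cobalt Logistics SA (R1): 25% × 15% × 62% × 17% = 0.39525% of Highfield Media Ltd.
Direct interest in Highfield Media Ltd: 9%.
Aggregating (R2): 1.42002% + 0.39525% + 9% = 10.81527%.

10.81527%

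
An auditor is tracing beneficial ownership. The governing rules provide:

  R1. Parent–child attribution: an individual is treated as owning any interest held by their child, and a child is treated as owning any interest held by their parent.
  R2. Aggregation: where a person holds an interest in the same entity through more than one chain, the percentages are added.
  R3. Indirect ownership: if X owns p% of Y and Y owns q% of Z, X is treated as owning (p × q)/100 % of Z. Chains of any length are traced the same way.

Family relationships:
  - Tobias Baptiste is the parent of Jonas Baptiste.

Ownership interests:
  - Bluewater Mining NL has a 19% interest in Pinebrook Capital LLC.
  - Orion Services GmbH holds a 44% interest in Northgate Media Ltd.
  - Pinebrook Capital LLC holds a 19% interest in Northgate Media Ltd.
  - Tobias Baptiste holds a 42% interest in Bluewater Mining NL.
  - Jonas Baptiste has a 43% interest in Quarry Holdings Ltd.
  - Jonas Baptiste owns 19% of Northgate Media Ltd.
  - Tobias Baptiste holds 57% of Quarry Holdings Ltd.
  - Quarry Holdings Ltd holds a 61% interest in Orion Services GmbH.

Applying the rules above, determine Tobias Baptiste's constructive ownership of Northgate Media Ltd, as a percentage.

By parent–child attribution (R1), Tobias Baptiste is treated as also owning Jonas Baptiste's interest in Quarry Holdings Ltd, giving 57% + 43% = 100%.
By parent–child attribution (R1), Tobias Baptiste is treated as owning Jonas Baptiste's 19% interest in Northgate Media Ltd.
Chain via Bluewater Mining NL → Pinebrook Capital LLC (R3): 42% × 19% × 19% = 1.5162% of Northgate Media Ltd.
Chain via Quarry Holdings Ltd → Orion Services GmbH (R3): 100% × 61% × 44% = 26.84% of Northgate Media Ltd.
Direct interest in Northgate Media Ltd: 19%.
Aggregating (R2): 1.5162% + 26.84% + 19% = 47.3562%.

47.3562%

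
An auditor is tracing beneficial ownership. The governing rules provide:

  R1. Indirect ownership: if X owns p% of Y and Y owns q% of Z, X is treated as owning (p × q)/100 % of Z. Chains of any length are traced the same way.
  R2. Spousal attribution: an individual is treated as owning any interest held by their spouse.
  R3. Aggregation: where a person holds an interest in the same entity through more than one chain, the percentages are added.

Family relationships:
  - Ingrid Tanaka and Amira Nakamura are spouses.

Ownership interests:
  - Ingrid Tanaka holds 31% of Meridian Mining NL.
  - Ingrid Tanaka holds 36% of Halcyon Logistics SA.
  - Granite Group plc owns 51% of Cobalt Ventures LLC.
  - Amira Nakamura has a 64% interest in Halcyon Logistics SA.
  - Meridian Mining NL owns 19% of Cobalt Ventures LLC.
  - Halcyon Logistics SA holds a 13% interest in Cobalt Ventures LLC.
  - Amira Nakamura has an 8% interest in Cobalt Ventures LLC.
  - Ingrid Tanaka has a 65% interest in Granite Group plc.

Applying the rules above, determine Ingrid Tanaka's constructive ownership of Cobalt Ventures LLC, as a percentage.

By spousal attribution (R2), Ingrid Tanaka is treated as also owning Amira Nakamura's interest in Halcyon Logistics SA, giving 36% + 64% = 100%.
By spousal attribution (R2), Ingrid Tanaka is treated as owning Amira Nakamura's 8% interest in Cobalt Ventures LLC.
Chain via Halcyon Logistics SA (R1): 100% × 13% = 13% of Cobalt Ventures LLC.
Chain via Meridian Mining NL (R1): 31% × 19% = 5.89% of Cobalt Ventures LLC.
Chain via Granite Group plc (R1): 65% × 51% = 33.15% of Cobalt Ventures LLC.
Direct interest in Cobalt Ventures LLC: 8%.
Aggregating (R3): 13% + 5.89% + 33.15% + 8% = 60.04%.

60.04%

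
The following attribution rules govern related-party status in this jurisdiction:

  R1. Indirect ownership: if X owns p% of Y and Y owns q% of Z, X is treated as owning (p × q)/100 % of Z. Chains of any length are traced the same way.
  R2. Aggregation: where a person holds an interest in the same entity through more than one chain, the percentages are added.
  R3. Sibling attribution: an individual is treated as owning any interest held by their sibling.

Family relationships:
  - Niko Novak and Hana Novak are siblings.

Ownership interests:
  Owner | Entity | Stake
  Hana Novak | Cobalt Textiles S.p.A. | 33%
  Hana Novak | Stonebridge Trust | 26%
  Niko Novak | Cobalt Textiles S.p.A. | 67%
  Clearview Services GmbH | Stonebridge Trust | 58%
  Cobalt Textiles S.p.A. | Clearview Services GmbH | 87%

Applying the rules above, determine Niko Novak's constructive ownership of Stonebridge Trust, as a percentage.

76.46%

By sibling attribution (R3), Niko Novak is treated as also owning Hana Novak's interest in Cobalt Textiles S.p.A, giving 67% + 33% = 100%.
By sibling attribution (R3), Niko Novak is treated as owning Hana Novak's 26% interest in Stonebridge Trust.
Chain via Cobalt Textiles S.p.A. → Clearview Services GmbH (R1): 100% × 87% × 58% = 50.46% of Stonebridge Trust.
Direct interest in Stonebridge Trust: 26%.
Aggregating (R2): 50.46% + 26% = 76.46%.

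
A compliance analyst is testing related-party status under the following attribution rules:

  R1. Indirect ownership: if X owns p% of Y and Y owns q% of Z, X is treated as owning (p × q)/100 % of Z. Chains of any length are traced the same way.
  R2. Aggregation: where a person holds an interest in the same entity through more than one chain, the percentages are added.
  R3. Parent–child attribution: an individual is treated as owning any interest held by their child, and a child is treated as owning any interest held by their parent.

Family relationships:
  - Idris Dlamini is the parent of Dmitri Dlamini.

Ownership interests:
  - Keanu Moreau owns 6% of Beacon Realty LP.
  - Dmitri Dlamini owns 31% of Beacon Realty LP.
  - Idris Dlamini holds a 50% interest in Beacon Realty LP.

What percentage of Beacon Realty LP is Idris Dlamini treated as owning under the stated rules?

By parent–child attribution (R3), Idris Dlamini is treated as also owning Dmitri Dlamini's interest in Beacon Realty LP, giving 50% + 31% = 81%.
Direct interest in Beacon Realty LP: 81%.

81%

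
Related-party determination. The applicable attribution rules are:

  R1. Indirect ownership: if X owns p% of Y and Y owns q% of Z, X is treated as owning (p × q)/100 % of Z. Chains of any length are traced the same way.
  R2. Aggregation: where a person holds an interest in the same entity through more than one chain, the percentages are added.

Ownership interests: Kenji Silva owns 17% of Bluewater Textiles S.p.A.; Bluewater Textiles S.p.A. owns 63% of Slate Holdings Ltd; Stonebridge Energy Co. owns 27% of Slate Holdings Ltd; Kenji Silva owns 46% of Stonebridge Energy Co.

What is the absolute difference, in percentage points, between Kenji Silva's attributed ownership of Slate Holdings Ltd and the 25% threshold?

1.87

Chain via Bluewater Textiles S.p.A. (R1): 17% × 63% = 10.71% of Slate Holdings Ltd.
Chain via Stonebridge Energy Co. (R1): 46% × 27% = 12.42% of Slate Holdings Ltd.
Aggregating (R2): 10.71% + 12.42% = 23.13%.
23.13% falls short of the 25% threshold by 1.87 percentage points.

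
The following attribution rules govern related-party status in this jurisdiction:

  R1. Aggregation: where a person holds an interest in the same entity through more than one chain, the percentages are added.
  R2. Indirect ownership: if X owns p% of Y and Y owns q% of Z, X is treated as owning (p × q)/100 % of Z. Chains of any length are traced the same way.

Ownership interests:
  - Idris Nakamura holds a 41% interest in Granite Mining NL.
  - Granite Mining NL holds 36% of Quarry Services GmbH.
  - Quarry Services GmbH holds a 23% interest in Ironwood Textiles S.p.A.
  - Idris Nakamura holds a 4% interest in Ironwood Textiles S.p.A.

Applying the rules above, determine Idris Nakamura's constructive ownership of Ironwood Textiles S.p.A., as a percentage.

Chain via Granite Mining NL → Quarry Services GmbH (R2): 41% × 36% × 23% = 3.3948% of Ironwood Textiles S.p.A.
Direct interest in Ironwood Textiles S.p.A: 4%.
Aggregating (R1): 3.3948% + 4% = 7.3948%.

7.3948%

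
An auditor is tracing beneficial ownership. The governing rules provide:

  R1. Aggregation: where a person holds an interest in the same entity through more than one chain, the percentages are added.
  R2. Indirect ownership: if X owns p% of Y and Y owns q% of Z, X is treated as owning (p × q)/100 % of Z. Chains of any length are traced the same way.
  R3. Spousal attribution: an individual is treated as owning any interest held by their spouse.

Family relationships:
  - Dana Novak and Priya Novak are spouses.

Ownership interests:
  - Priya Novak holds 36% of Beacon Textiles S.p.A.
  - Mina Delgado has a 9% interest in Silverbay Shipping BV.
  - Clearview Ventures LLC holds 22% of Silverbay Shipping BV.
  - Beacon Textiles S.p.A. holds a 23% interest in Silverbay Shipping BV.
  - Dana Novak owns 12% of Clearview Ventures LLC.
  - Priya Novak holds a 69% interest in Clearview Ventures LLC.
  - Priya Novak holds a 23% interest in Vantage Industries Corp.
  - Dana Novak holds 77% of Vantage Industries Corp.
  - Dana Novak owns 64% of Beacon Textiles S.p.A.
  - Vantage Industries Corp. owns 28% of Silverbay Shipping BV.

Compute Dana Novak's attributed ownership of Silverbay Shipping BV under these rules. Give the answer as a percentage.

By spousal attribution (R3), Dana Novak is treated as also owning Priya Novak's interest in Clearview Ventures LLC, giving 12% + 69% = 81%.
By spousal attribution (R3), Dana Novak is treated as also owning Priya Novak's interest in Vantage Industries Corp, giving 77% + 23% = 100%.
By spousal attribution (R3), Dana Novak is treated as also owning Priya Novak's interest in Beacon Textiles S.p.A, giving 64% + 36% = 100%.
Chain via Clearview Ventures LLC (R2): 81% × 22% = 17.82% of Silverbay Shipping BV.
Chain via Vantage Industries Corp. (R2): 100% × 28% = 28% of Silverbay Shipping BV.
Chain via Beacon Textiles S.p.A. (R2): 100% × 23% = 23% of Silverbay Shipping BV.
Aggregating (R1): 17.82% + 28% + 23% = 68.82%.

68.82%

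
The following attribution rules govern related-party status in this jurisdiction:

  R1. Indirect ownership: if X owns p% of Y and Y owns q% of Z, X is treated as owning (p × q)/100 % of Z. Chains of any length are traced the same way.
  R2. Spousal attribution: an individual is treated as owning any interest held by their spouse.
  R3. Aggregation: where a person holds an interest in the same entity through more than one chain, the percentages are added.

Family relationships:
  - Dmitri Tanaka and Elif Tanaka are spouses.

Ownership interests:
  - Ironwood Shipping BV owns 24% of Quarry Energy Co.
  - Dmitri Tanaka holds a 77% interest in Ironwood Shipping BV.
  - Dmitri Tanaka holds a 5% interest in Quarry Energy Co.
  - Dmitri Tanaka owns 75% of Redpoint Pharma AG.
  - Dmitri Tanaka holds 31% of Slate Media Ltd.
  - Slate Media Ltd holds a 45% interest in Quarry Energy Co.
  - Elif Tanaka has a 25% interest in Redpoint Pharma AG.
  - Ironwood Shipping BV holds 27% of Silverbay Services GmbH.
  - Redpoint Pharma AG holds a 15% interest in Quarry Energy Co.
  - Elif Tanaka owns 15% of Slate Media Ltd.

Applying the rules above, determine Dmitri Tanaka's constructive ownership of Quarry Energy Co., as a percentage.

59.18%

By spousal attribution (R2), Dmitri Tanaka is treated as also owning Elif Tanaka's interest in Redpoint Pharma AG, giving 75% + 25% = 100%.
By spousal attribution (R2), Dmitri Tanaka is treated as also owning Elif Tanaka's interest in Slate Media Ltd, giving 31% + 15% = 46%.
Chain via Redpoint Pharma AG (R1): 100% × 15% = 15% of Quarry Energy Co.
Chain via Slate Media Ltd (R1): 46% × 45% = 20.7% of Quarry Energy Co.
Chain via Ironwood Shipping BV (R1): 77% × 24% = 18.48% of Quarry Energy Co.
Direct interest in Quarry Energy Co: 5%.
Aggregating (R3): 15% + 20.7% + 18.48% + 5% = 59.18%.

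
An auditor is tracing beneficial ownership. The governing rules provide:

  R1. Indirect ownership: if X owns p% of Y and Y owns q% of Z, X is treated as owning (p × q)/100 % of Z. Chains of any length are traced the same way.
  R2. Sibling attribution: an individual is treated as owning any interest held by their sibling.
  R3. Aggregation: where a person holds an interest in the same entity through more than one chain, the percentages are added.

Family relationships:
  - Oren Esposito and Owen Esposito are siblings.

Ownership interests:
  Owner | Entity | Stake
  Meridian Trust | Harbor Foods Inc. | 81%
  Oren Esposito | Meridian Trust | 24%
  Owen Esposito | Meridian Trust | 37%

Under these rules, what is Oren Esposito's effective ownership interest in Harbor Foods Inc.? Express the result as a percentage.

49.41%

By sibling attribution (R2), Oren Esposito is treated as also owning Owen Esposito's interest in Meridian Trust, giving 24% + 37% = 61%.
Chain via Meridian Trust (R1): 61% × 81% = 49.41% of Harbor Foods Inc.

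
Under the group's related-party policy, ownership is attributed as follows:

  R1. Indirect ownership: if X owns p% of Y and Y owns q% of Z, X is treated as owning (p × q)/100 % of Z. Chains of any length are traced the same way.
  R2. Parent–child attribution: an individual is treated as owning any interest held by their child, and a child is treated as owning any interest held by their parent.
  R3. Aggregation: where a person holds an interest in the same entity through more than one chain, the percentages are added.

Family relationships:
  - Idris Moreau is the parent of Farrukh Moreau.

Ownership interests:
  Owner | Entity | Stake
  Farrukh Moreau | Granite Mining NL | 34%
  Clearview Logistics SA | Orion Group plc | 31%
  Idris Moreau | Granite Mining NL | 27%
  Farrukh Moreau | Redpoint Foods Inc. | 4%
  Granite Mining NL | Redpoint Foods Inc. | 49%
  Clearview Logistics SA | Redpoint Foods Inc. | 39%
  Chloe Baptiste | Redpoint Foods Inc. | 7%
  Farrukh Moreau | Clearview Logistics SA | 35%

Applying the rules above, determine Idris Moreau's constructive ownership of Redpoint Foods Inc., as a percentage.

By parent–child attribution (R2), Idris Moreau is treated as also owning Farrukh Moreau's interest in Granite Mining NL, giving 27% + 34% = 61%.
By parent–child attribution (R2), Idris Moreau is treated as owning Farrukh Moreau's 35% interest in Clearview Logistics SA.
By parent–child attribution (R2), Idris Moreau is treated as owning Farrukh Moreau's 4% interest in Redpoint Foods Inc.
Chain via Granite Mining NL (R1): 61% × 49% = 29.89% of Redpoint Foods Inc.
Chain via Clearview Logistics SA (R1): 35% × 39% = 13.65% of Redpoint Foods Inc.
Direct interest in Redpoint Foods Inc: 4%.
Aggregating (R3): 29.89% + 13.65% + 4% = 47.54%.

47.54%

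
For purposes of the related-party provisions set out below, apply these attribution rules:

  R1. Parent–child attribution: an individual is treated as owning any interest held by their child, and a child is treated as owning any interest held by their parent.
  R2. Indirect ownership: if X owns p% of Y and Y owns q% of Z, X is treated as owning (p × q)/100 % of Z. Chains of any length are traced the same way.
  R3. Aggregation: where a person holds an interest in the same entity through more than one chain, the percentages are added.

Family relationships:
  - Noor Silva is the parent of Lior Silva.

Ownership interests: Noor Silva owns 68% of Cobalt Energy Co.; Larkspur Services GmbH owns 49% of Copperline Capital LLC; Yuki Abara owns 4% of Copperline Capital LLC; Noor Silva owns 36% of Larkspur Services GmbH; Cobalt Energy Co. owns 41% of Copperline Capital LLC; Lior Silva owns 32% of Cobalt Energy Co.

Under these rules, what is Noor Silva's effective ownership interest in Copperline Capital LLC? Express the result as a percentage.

58.64%

By parent–child attribution (R1), Noor Silva is treated as also owning Lior Silva's interest in Cobalt Energy Co, giving 68% + 32% = 100%.
Chain via Larkspur Services GmbH (R2): 36% × 49% = 17.64% of Copperline Capital LLC.
Chain via Cobalt Energy Co. (R2): 100% × 41% = 41% of Copperline Capital LLC.
Aggregating (R3): 17.64% + 41% = 58.64%.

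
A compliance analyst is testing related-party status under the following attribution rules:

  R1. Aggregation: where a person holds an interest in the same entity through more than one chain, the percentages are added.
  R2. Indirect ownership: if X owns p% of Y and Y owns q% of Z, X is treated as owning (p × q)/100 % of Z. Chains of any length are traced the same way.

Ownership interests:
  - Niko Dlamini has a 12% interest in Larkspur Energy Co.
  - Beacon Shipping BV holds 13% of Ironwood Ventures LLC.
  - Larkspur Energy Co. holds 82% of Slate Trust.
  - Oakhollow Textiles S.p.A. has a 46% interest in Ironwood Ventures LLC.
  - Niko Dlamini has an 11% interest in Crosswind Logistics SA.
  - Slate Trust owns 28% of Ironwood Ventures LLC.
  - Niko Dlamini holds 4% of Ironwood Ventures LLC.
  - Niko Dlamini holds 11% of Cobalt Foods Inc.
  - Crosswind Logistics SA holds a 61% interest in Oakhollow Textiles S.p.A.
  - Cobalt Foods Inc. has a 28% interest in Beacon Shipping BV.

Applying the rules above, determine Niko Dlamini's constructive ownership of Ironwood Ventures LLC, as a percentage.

Chain via Larkspur Energy Co. → Slate Trust (R2): 12% × 82% × 28% = 2.7552% of Ironwood Ventures LLC.
Chain via Crosswind Logistics SA → Oakhollow Textiles S.p.A. (R2): 11% × 61% × 46% = 3.0866% of Ironwood Ventures LLC.
Chain via Cobalt Foods Inc. → Beacon Shipping BV (R2): 11% × 28% × 13% = 0.4004% of Ironwood Ventures LLC.
Direct interest in Ironwood Ventures LLC: 4%.
Aggregating (R1): 2.7552% + 3.0866% + 0.4004% + 4% = 10.2422%.

10.2422%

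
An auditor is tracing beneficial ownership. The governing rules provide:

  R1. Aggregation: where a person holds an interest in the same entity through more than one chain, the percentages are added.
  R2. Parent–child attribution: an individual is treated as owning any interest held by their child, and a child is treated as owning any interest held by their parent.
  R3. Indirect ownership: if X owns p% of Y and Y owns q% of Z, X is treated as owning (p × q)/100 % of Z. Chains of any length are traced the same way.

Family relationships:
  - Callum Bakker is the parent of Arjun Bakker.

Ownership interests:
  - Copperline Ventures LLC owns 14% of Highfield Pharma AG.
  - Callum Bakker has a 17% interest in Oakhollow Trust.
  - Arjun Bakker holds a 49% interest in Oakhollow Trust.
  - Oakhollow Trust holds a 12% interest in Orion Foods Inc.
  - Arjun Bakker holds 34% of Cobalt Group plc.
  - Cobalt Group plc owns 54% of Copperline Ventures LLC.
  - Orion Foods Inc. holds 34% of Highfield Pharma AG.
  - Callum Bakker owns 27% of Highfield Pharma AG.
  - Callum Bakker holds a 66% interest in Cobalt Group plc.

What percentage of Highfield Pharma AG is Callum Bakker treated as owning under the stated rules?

By parent–child attribution (R2), Callum Bakker is treated as also owning Arjun Bakker's interest in Oakhollow Trust, giving 17% + 49% = 66%.
By parent–child attribution (R2), Callum Bakker is treated as also owning Arjun Bakker's interest in Cobalt Group plc, giving 66% + 34% = 100%.
Chain via Oakhollow Trust → Orion Foods Inc. (R3): 66% × 12% × 34% = 2.6928% of Highfield Pharma AG.
Chain via Cobalt Group plc → Copperline Ventures LLC (R3): 100% × 54% × 14% = 7.56% of Highfield Pharma AG.
Direct interest in Highfield Pharma AG: 27%.
Aggregating (R1): 2.6928% + 7.56% + 27% = 37.2528%.

37.2528%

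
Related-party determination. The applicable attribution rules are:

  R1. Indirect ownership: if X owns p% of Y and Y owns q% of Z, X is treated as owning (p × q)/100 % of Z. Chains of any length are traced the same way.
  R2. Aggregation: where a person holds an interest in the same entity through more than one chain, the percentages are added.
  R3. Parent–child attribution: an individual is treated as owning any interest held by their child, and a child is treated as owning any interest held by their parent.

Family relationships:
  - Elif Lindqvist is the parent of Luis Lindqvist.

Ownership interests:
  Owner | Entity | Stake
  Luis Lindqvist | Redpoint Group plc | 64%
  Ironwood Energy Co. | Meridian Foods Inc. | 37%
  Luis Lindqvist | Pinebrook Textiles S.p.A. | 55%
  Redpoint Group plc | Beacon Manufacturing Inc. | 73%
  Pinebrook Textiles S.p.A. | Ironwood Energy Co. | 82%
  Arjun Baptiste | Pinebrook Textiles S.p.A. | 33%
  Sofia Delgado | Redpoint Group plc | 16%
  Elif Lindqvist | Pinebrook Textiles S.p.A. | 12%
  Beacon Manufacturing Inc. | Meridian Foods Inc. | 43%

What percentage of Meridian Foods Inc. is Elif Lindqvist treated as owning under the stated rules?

By parent–child attribution (R3), Elif Lindqvist is treated as also owning Luis Lindqvist's interest in Pinebrook Textiles S.p.A, giving 12% + 55% = 67%.
By parent–child attribution (R3), Elif Lindqvist is treated as owning Luis Lindqvist's 64% interest in Redpoint Group plc.
Chain via Pinebrook Textiles S.p.A. → Ironwood Energy Co. (R1): 67% × 82% × 37% = 20.3278% of Meridian Foods Inc.
Chain via Redpoint Group plc → Beacon Manufacturing Inc. (R1): 64% × 73% × 43% = 20.0896% of Meridian Foods Inc.
Aggregating (R2): 20.3278% + 20.0896% = 40.4174%.

40.4174%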